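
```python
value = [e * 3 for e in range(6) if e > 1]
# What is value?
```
Trace:
  e=0
  e=1
  e=2
  e=3
  e=4
  e=5
  value=[6, 9, 12, 15]

Final answer: [6, 9, 12, 15]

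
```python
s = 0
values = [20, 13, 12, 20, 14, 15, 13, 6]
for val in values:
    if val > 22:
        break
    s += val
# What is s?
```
Trace:
  s=0
  s=20, val=20
  s=33, val=13
  s=45, val=12
  s=65, val=20
  s=79, val=14
  s=94, val=15
  s=107, val=13
  s=113, val=6

Final answer: 113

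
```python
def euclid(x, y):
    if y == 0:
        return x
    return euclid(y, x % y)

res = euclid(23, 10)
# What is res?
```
Call trace:
euclid(x=23, y=10)
  euclid(x=10, y=3)
    euclid(x=3, y=1)
      euclid(x=1, y=0)
      -> return 1
    -> return 1
  -> return 1
-> return 1

Final answer: 1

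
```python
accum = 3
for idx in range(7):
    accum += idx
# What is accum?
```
Trace:
  accum=3
  accum=3, idx=0
  accum=4, idx=1
  accum=6, idx=2
  accum=9, idx=3
  accum=13, idx=4
  accum=18, idx=5
  accum=24, idx=6

Final answer: 24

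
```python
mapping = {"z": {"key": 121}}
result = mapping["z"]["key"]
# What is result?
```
Trace:
  mapping={'z': {'key': 121}}
  mapping={'z': {'key': 121}}, result=121

Final answer: 121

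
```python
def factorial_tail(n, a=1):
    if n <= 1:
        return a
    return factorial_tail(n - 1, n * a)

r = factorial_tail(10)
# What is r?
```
Call trace:
factorial_tail(n=10, a=1)
  factorial_tail(n=9, a=10)
    factorial_tail(n=8, a=90)
      factorial_tail(n=7, a=720)
        factorial_tail(n=6, a=5040)
          factorial_tail(n=5, a=30240)
            factorial_tail(n=4, a=151200)
              factorial_tail(n=3, a=604800)
                factorial_tail(n=2, a=1814400)
                  factorial_tail(n=1, a=3628800)
                  -> return 3628800
                -> return 3628800
              -> return 3628800
            -> return 3628800
          -> return 3628800
        -> return 3628800
      -> return 3628800
    -> return 3628800
  -> return 3628800
-> return 3628800

Final answer: 3628800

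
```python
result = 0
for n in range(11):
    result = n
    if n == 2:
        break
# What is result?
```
Trace:
  result=0
  result=0, n=0
  result=1, n=1
  result=2, n=2

Final answer: 2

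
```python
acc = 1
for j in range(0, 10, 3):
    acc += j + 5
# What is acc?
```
Trace:
  acc=1
  acc=6, j=0
  acc=14, j=3
  acc=25, j=6
  acc=39, j=9

Final answer: 39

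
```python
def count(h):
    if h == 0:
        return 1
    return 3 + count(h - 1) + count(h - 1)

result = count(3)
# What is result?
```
Call trace (a repeated sub-call is expanded the first time; later identical calls just restate its return value):
count(h=3)
  count(h=2)
    count(h=1)
      count(h=0)
      -> return 1
      count(h=0)
      -> return 1
    -> return 5
    count(h=1) -> return 5  (same call as traced above)
  -> return 13
  count(h=2) -> return 13  (same call as traced above)
-> return 29

Final answer: 29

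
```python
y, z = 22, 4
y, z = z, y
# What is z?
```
Trace:
  y=22, z=4
  y=4, z=22

Final answer: 22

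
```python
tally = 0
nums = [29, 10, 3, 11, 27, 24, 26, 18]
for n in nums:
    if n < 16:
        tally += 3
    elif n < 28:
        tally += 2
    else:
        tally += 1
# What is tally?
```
Trace:
  tally=0
  tally=1, n=29
  tally=4, n=10
  tally=7, n=3
  tally=10, n=11
  tally=12, n=27
  tally=14, n=24
  tally=16, n=26
  tally=18, n=18

Final answer: 18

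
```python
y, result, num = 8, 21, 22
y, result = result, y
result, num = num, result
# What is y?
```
Trace:
  y=8, result=21, num=22
  y=21, result=8, num=22
  y=21, result=22, num=8

Final answer: 21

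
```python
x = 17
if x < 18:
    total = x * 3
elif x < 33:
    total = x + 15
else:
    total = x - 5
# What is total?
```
Trace:
  x=17
  x=17, total=51

Final answer: 51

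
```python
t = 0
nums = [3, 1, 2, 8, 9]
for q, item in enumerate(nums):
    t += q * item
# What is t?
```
Trace:
  t=0
  t=0, q=0, item=3
  t=1, q=1, item=1
  t=5, q=2, item=2
  t=29, q=3, item=8
  t=65, q=4, item=9

Final answer: 65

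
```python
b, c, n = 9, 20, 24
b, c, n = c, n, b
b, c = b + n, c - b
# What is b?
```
Trace:
  b=9, c=20, n=24
  b=20, c=24, n=9
  b=29, c=4, n=9

Final answer: 29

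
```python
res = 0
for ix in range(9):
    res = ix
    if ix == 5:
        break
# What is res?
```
Trace:
  res=0
  res=0, ix=0
  res=1, ix=1
  res=2, ix=2
  res=3, ix=3
  res=4, ix=4
  res=5, ix=5

Final answer: 5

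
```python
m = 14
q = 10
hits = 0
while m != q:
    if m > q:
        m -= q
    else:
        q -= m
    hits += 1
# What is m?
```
Trace:
  m=14
  m=14, q=10
  m=14, q=10, hits=0
  m=4, q=10, hits=1
  m=4, q=6, hits=2
  m=4, q=2, hits=3
  m=2, q=2, hits=4

Final answer: 2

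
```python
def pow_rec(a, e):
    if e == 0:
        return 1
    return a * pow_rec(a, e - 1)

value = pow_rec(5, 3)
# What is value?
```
Call trace:
pow_rec(a=5, e=3)
  pow_rec(a=5, e=2)
    pow_rec(a=5, e=1)
      pow_rec(a=5, e=0)
      -> return 1
    -> return 5
  -> return 25
-> return 125

Final answer: 125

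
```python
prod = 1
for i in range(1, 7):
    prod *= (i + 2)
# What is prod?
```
Trace:
  prod=1
  prod=3, i=1
  prod=12, i=2
  prod=60, i=3
  prod=360, i=4
  prod=2520, i=5
  prod=20160, i=6

Final answer: 20160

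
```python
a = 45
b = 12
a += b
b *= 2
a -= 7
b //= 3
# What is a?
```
Trace:
  a=45
  a=45, b=12
  a=57, b=12
  a=57, b=24
  a=50, b=24
  a=50, b=8

Final answer: 50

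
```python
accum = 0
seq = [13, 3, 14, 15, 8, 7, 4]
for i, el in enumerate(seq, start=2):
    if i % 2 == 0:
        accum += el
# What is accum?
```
Trace:
  accum=0
  accum=13, i=2, el=13
  accum=13, i=3, el=3
  accum=27, i=4, el=14
  accum=27, i=5, el=15
  accum=35, i=6, el=8
  accum=35, i=7, el=7
  accum=39, i=8, el=4

Final answer: 39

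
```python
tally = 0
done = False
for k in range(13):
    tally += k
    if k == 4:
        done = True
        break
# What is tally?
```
Trace:
  tally=0
  tally=0, done=False
  tally=0, done=False, k=0
  tally=1, done=False, k=1
  tally=3, done=False, k=2
  tally=6, done=False, k=3
  tally=10, done=True, k=4

Final answer: 10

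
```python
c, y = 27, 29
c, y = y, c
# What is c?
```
Trace:
  c=27, y=29
  c=29, y=27

Final answer: 29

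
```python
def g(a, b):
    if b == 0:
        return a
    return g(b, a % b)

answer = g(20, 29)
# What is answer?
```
Call trace:
g(a=20, b=29)
  g(a=29, b=20)
    g(a=20, b=9)
      g(a=9, b=2)
        g(a=2, b=1)
          g(a=1, b=0)
          -> return 1
        -> return 1
      -> return 1
    -> return 1
  -> return 1
-> return 1

Final answer: 1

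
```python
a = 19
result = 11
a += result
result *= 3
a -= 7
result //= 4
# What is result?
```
Trace:
  a=19
  a=19, result=11
  a=30, result=11
  a=30, result=33
  a=23, result=33
  a=23, result=8

Final answer: 8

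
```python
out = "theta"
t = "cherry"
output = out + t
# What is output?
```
Trace:
  out='theta'
  out='theta', t='cherry'
  out='theta', t='cherry', output='thetacherry'

Final answer: 'thetacherry'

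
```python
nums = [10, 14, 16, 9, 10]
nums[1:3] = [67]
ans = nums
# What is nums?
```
Trace:
  nums=[10, 14, 16, 9, 10]
  nums=[10, 67, 9, 10]
  nums=[10, 67, 9, 10], ans=[10, 67, 9, 10]

Final answer: [10, 67, 9, 10]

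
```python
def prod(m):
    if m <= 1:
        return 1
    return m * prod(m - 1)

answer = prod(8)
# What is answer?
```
Call trace:
prod(m=8)
  prod(m=7)
    prod(m=6)
      prod(m=5)
        prod(m=4)
          prod(m=3)
            prod(m=2)
              prod(m=1)
              -> return 1
            -> return 2
          -> return 6
        -> return 24
      -> return 120
    -> return 720
  -> return 5040
-> return 40320

Final answer: 40320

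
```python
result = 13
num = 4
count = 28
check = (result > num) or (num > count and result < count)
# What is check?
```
Trace:
  result=13
  result=13, num=4
  result=13, num=4, count=28
  result=13, num=4, count=28, check=True

Final answer: True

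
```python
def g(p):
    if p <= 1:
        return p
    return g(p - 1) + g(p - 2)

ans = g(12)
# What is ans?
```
Call trace (a repeated sub-call is expanded the first time; later identical calls just restate its return value):
g(p=12)
  g(p=11)
    g(p=10)
      g(p=9)
        g(p=8)
          g(p=7)
            g(p=6)
              g(p=5)
                g(p=4)
                  g(p=3)
                    g(p=2)
                      g(p=1)
                      -> return 1
                      g(p=0)
                      -> return 0
                    -> return 1
                    g(p=1)
                    -> return 1
                  -> return 2
                  g(p=2) -> return 1  (same call as traced above)
                -> return 3
                g(p=3) -> return 2  (same call as traced above)
              -> return 5
              g(p=4) -> return 3  (same call as traced above)
            -> return 8
            g(p=5) -> return 5  (same call as traced above)
          -> return 13
          g(p=6) -> return 8  (same call as traced above)
        -> return 21
        g(p=7) -> return 13  (same call as traced above)
      -> return 34
      g(p=8) -> return 21  (same call as traced above)
    -> return 55
    g(p=9) -> return 34  (same call as traced above)
  -> return 89
  g(p=10) -> return 55  (same call as traced above)
-> return 144

Final answer: 144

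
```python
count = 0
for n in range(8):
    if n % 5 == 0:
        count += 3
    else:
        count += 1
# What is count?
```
Trace:
  count=0
  count=3, n=0
  count=4, n=1
  count=5, n=2
  count=6, n=3
  count=7, n=4
  count=10, n=5
  count=11, n=6
  count=12, n=7

Final answer: 12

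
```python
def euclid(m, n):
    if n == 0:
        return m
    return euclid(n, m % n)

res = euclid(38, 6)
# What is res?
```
Call trace:
euclid(m=38, n=6)
  euclid(m=6, n=2)
    euclid(m=2, n=0)
    -> return 2
  -> return 2
-> return 2

Final answer: 2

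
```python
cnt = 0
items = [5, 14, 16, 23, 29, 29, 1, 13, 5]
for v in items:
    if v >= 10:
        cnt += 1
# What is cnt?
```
Trace:
  cnt=0
  cnt=0, v=5
  cnt=1, v=14
  cnt=2, v=16
  cnt=3, v=23
  cnt=4, v=29
  cnt=5, v=29
  cnt=5, v=1
  cnt=6, v=13
  cnt=6, v=5

Final answer: 6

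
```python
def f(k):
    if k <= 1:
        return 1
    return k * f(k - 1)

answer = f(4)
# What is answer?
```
Call trace:
f(k=4)
  f(k=3)
    f(k=2)
      f(k=1)
      -> return 1
    -> return 2
  -> return 6
-> return 24

Final answer: 24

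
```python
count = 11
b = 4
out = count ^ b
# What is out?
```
Trace:
  count=11
  count=11, b=4
  count=11, b=4, out=15

Final answer: 15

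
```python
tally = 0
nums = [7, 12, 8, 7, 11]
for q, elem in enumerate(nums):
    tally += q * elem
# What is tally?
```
Trace:
  tally=0
  tally=0, q=0, elem=7
  tally=12, q=1, elem=12
  tally=28, q=2, elem=8
  tally=49, q=3, elem=7
  tally=93, q=4, elem=11

Final answer: 93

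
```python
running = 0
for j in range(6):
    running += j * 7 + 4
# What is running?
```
Trace:
  running=0
  running=4, j=0
  running=15, j=1
  running=33, j=2
  running=58, j=3
  running=90, j=4
  running=129, j=5

Final answer: 129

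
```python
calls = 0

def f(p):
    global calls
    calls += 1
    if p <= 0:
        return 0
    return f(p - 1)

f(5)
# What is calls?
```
Call trace:
f(p=5)
  f(p=4)
    f(p=3)
      f(p=2)
        f(p=1)
          f(p=0)
          -> return 0
        -> return 0
      -> return 0
    -> return 0
  -> return 0
-> return 0

calls is incremented once per call. f is entered once for each p = 5, 4, 3, 2, 1, 0 (the p <= 0 call returns without recursing), i.e. 5 + 1 calls.
calls = 6

Final answer: 6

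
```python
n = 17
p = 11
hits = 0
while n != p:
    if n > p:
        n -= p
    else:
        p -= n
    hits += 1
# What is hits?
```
Trace:
  n=17
  n=17, p=11
  n=17, p=11, hits=0
  n=6, p=11, hits=1
  n=6, p=5, hits=2
  n=1, p=5, hits=3
  n=1, p=4, hits=4
  n=1, p=3, hits=5
  n=1, p=2, hits=6
  n=1, p=1, hits=7

Final answer: 7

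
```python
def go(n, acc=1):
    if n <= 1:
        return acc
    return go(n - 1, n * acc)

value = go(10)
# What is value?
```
Call trace:
go(n=10, acc=1)
  go(n=9, acc=10)
    go(n=8, acc=90)
      go(n=7, acc=720)
        go(n=6, acc=5040)
          go(n=5, acc=30240)
            go(n=4, acc=151200)
              go(n=3, acc=604800)
                go(n=2, acc=1814400)
                  go(n=1, acc=3628800)
                  -> return 3628800
                -> return 3628800
              -> return 3628800
            -> return 3628800
          -> return 3628800
        -> return 3628800
      -> return 3628800
    -> return 3628800
  -> return 3628800
-> return 3628800

Final answer: 3628800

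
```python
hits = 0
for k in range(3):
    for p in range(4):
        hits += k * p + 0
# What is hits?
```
Trace:
  hits=0
  hits=0, k=0, p=0
  hits=0, k=0, p=1
  hits=0, k=0, p=2
  hits=0, k=0, p=3
  hits=0, k=1, p=0
  hits=1, k=1, p=1
  hits=3, k=1, p=2
  hits=6, k=1, p=3
  hits=6, k=2, p=0
  hits=8, k=2, p=1
  hits=12, k=2, p=2
  hits=18, k=2, p=3

Final answer: 18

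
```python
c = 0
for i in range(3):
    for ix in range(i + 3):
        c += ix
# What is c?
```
Trace:
  c=0
  c=0, i=0, ix=0
  c=1, i=0, ix=1
  c=3, i=0, ix=2
  c=3, i=1, ix=0
  c=4, i=1, ix=1
  c=6, i=1, ix=2
  c=9, i=1, ix=3
  c=9, i=2, ix=0
  c=10, i=2, ix=1
  c=12, i=2, ix=2
  c=15, i=2, ix=3
  c=19, i=2, ix=4

Final answer: 19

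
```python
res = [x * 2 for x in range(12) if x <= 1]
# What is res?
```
Trace:
  x=0
  x=1
  x=2
  x=3
  x=4
  x=5
  x=6
  x=7
  x=8
  x=9
  x=10
  x=11
  res=[0, 2]

Final answer: [0, 2]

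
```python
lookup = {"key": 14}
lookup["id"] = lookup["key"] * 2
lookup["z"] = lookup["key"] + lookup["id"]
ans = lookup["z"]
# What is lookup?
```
Trace:
  lookup={'key': 14}
  lookup={'key': 14, 'id': 28}
  lookup={'key': 14, 'id': 28, 'z': 42}
  lookup={'key': 14, 'id': 28, 'z': 42}, ans=42

Final answer: {'key': 14, 'id': 28, 'z': 42}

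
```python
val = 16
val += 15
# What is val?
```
Trace:
  val=16
  val=31

Final answer: 31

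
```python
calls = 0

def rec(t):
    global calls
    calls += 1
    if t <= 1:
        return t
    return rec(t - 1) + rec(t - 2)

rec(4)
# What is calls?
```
Call trace (a repeated sub-call is expanded the first time; later identical calls just restate its return value):
rec(t=4)
  rec(t=3)
    rec(t=2)
      rec(t=1)
      -> return 1
      rec(t=0)
      -> return 0
    -> return 1
    rec(t=1)
    -> return 1
  -> return 2
  rec(t=2) -> return 1  (same call as traced above)
-> return 3

calls is incremented once per call, so count the calls in each subtree. Let C(t) = number of calls made by rec(t).
C(0) = C(1) = 1 (base case, no recursion); C(t) = 1 + C(t - 1) + C(t - 2) otherwise.
C(2) = 1 + C(1) + C(0) = 1 + 1 + 1 = 3
C(3) = 1 + C(2) + C(1) = 1 + 3 + 1 = 5
C(4) = 1 + C(3) + C(2) = 1 + 5 + 3 = 9
calls = C(4) = 9

Final answer: 9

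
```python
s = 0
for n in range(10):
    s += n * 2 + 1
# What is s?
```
Trace:
  s=0
  s=1, n=0
  s=4, n=1
  s=9, n=2
  s=16, n=3
  s=25, n=4
  s=36, n=5
  s=49, n=6
  s=64, n=7
  s=81, n=8
  s=100, n=9

Final answer: 100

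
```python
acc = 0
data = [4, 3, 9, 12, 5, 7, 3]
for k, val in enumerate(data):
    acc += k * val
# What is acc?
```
Trace:
  acc=0
  acc=0, k=0, val=4
  acc=3, k=1, val=3
  acc=21, k=2, val=9
  acc=57, k=3, val=12
  acc=77, k=4, val=5
  acc=112, k=5, val=7
  acc=130, k=6, val=3

Final answer: 130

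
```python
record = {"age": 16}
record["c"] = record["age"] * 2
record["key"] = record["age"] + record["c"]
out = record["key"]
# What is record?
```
Trace:
  record={'age': 16}
  record={'age': 16, 'c': 32}
  record={'age': 16, 'c': 32, 'key': 48}
  record={'age': 16, 'c': 32, 'key': 48}, out=48

Final answer: {'age': 16, 'c': 32, 'key': 48}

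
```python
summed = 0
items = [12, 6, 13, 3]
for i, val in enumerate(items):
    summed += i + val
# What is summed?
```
Trace:
  summed=0
  summed=12, i=0, val=12
  summed=19, i=1, val=6
  summed=34, i=2, val=13
  summed=40, i=3, val=3

Final answer: 40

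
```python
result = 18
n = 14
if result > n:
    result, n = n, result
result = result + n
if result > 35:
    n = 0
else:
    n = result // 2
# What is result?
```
Trace:
  result=18
  result=18, n=14
  result=14, n=18
  result=32, n=18
  result=32, n=16

Final answer: 32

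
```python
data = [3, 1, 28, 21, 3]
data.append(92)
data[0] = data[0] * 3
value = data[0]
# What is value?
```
Trace:
  data=[3, 1, 28, 21, 3]
  data=[3, 1, 28, 21, 3, 92]
  data=[9, 1, 28, 21, 3, 92]
  data=[9, 1, 28, 21, 3, 92], value=9

Final answer: 9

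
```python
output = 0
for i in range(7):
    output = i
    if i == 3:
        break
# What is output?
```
Trace:
  output=0
  output=0, i=0
  output=1, i=1
  output=2, i=2
  output=3, i=3

Final answer: 3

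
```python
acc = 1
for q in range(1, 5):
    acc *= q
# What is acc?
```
Trace:
  acc=1
  acc=1, q=1
  acc=2, q=2
  acc=6, q=3
  acc=24, q=4

Final answer: 24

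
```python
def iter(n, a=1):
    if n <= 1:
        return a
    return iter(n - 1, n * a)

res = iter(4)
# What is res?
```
Call trace:
iter(n=4, a=1)
  iter(n=3, a=4)
    iter(n=2, a=12)
      iter(n=1, a=24)
      -> return 24
    -> return 24
  -> return 24
-> return 24

Final answer: 24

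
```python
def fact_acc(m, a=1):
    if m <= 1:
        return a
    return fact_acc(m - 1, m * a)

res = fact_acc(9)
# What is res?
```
Call trace:
fact_acc(m=9, a=1)
  fact_acc(m=8, a=9)
    fact_acc(m=7, a=72)
      fact_acc(m=6, a=504)
        fact_acc(m=5, a=3024)
          fact_acc(m=4, a=15120)
            fact_acc(m=3, a=60480)
              fact_acc(m=2, a=181440)
                fact_acc(m=1, a=362880)
                -> return 362880
              -> return 362880
            -> return 362880
          -> return 362880
        -> return 362880
      -> return 362880
    -> return 362880
  -> return 362880
-> return 362880

Final answer: 362880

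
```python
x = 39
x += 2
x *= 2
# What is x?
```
Trace:
  x=39
  x=41
  x=82

Final answer: 82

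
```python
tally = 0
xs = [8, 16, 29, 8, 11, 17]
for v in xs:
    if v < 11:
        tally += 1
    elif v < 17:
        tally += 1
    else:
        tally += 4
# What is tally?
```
Trace:
  tally=0
  tally=1, v=8
  tally=2, v=16
  tally=6, v=29
  tally=7, v=8
  tally=8, v=11
  tally=12, v=17

Final answer: 12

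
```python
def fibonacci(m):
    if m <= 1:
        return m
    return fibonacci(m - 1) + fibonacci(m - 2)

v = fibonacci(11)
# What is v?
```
Call trace (a repeated sub-call is expanded the first time; later identical calls just restate its return value):
fibonacci(m=11)
  fibonacci(m=10)
    fibonacci(m=9)
      fibonacci(m=8)
        fibonacci(m=7)
          fibonacci(m=6)
            fibonacci(m=5)
              fibonacci(m=4)
                fibonacci(m=3)
                  fibonacci(m=2)
                    fibonacci(m=1)
                    -> return 1
                    fibonacci(m=0)
                    -> return 0
                  -> return 1
                  fibonacci(m=1)
                  -> return 1
                -> return 2
                fibonacci(m=2) -> return 1  (same call as traced above)
              -> return 3
              fibonacci(m=3) -> return 2  (same call as traced above)
            -> return 5
            fibonacci(m=4) -> return 3  (same call as traced above)
          -> return 8
          fibonacci(m=5) -> return 5  (same call as traced above)
        -> return 13
        fibonacci(m=6) -> return 8  (same call as traced above)
      -> return 21
      fibonacci(m=7) -> return 13  (same call as traced above)
    -> return 34
    fibonacci(m=8) -> return 21  (same call as traced above)
  -> return 55
  fibonacci(m=9) -> return 34  (same call as traced above)
-> return 89

Final answer: 89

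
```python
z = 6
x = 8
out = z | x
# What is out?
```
Trace:
  z=6
  z=6, x=8
  z=6, x=8, out=14

Final answer: 14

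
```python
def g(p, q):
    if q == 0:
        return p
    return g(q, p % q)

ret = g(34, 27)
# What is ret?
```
Call trace:
g(p=34, q=27)
  g(p=27, q=7)
    g(p=7, q=6)
      g(p=6, q=1)
        g(p=1, q=0)
        -> return 1
      -> return 1
    -> return 1
  -> return 1
-> return 1

Final answer: 1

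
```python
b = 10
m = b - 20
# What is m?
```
Trace:
  b=10
  b=10, m=-10

Final answer: -10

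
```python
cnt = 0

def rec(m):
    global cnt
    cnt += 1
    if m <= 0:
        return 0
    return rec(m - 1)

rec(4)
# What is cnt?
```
Call trace:
rec(m=4)
  rec(m=3)
    rec(m=2)
      rec(m=1)
        rec(m=0)
        -> return 0
      -> return 0
    -> return 0
  -> return 0
-> return 0

cnt is incremented once per call. rec is entered once for each m = 4, 3, 2, 1, 0 (the m <= 0 call returns without recursing), i.e. 4 + 1 calls.
cnt = 5

Final answer: 5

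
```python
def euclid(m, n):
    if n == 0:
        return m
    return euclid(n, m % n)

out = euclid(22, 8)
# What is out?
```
Call trace:
euclid(m=22, n=8)
  euclid(m=8, n=6)
    euclid(m=6, n=2)
      euclid(m=2, n=0)
      -> return 2
    -> return 2
  -> return 2
-> return 2

Final answer: 2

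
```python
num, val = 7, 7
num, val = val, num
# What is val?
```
Trace:
  num=7, val=7
  num=7, val=7

Final answer: 7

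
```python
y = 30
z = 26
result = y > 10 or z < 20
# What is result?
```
Trace:
  y=30
  y=30, z=26
  y=30, z=26, result=True

Final answer: True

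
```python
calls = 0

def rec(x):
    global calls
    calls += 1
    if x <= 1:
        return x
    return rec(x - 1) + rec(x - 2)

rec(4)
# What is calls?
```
Call trace (a repeated sub-call is expanded the first time; later identical calls just restate its return value):
rec(x=4)
  rec(x=3)
    rec(x=2)
      rec(x=1)
      -> return 1
      rec(x=0)
      -> return 0
    -> return 1
    rec(x=1)
    -> return 1
  -> return 2
  rec(x=2) -> return 1  (same call as traced above)
-> return 3

calls is incremented once per call, so count the calls in each subtree. Let C(x) = number of calls made by rec(x).
C(0) = C(1) = 1 (base case, no recursion); C(x) = 1 + C(x - 1) + C(x - 2) otherwise.
C(2) = 1 + C(1) + C(0) = 1 + 1 + 1 = 3
C(3) = 1 + C(2) + C(1) = 1 + 3 + 1 = 5
C(4) = 1 + C(3) + C(2) = 1 + 5 + 3 = 9
calls = C(4) = 9

Final answer: 9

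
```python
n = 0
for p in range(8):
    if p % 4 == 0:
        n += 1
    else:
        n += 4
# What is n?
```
Trace:
  n=0
  n=1, p=0
  n=5, p=1
  n=9, p=2
  n=13, p=3
  n=14, p=4
  n=18, p=5
  n=22, p=6
  n=26, p=7

Final answer: 26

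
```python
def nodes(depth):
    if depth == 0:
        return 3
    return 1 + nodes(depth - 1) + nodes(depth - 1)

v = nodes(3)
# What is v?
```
Call trace (a repeated sub-call is expanded the first time; later identical calls just restate its return value):
nodes(depth=3)
  nodes(depth=2)
    nodes(depth=1)
      nodes(depth=0)
      -> return 3
      nodes(depth=0)
      -> return 3
    -> return 7
    nodes(depth=1) -> return 7  (same call as traced above)
  -> return 15
  nodes(depth=2) -> return 15  (same call as traced above)
-> return 31

Final answer: 31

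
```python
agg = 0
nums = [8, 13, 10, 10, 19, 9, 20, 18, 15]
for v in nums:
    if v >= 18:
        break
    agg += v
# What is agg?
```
Trace:
  agg=0
  agg=8, v=8
  agg=21, v=13
  agg=31, v=10
  agg=41, v=10
  agg=41, v=19

Final answer: 41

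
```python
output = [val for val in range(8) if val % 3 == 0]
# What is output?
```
Trace:
  val=0
  val=1
  val=2
  val=3
  val=4
  val=5
  val=6
  val=7
  output=[0, 3, 6]

Final answer: [0, 3, 6]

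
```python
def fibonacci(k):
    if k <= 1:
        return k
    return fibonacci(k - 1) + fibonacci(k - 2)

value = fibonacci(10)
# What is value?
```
Call trace (a repeated sub-call is expanded the first time; later identical calls just restate its return value):
fibonacci(k=10)
  fibonacci(k=9)
    fibonacci(k=8)
      fibonacci(k=7)
        fibonacci(k=6)
          fibonacci(k=5)
            fibonacci(k=4)
              fibonacci(k=3)
                fibonacci(k=2)
                  fibonacci(k=1)
                  -> return 1
                  fibonacci(k=0)
                  -> return 0
                -> return 1
                fibonacci(k=1)
                -> return 1
              -> return 2
              fibonacci(k=2) -> return 1  (same call as traced above)
            -> return 3
            fibonacci(k=3) -> return 2  (same call as traced above)
          -> return 5
          fibonacci(k=4) -> return 3  (same call as traced above)
        -> return 8
        fibonacci(k=5) -> return 5  (same call as traced above)
      -> return 13
      fibonacci(k=6) -> return 8  (same call as traced above)
    -> return 21
    fibonacci(k=7) -> return 13  (same call as traced above)
  -> return 34
  fibonacci(k=8) -> return 21  (same call as traced above)
-> return 55

Final answer: 55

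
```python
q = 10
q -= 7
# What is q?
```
Trace:
  q=10
  q=3

Final answer: 3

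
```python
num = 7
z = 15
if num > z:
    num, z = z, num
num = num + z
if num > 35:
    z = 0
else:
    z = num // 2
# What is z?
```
Trace:
  num=7
  num=7, z=15
  num=7, z=15
  num=22, z=15
  num=22, z=11

Final answer: 11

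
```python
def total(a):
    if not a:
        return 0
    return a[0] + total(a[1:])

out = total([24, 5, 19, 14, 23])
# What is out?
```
Call trace:
total(a=[24, 5, 19, 14, 23])
  total(a=[5, 19, 14, 23])
    total(a=[19, 14, 23])
      total(a=[14, 23])
        total(a=[23])
          total(a=[])
          -> return 0
        -> return 23
      -> return 37
    -> return 56
  -> return 61
-> return 85

Final answer: 85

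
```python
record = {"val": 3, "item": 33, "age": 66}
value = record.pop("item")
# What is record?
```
Trace:
  record={'val': 3, 'item': 33, 'age': 66}
  record={'val': 3, 'age': 66}, value=33

Final answer: {'val': 3, 'age': 66}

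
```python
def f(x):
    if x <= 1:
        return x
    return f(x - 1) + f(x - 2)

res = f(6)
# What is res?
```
Call trace (a repeated sub-call is expanded the first time; later identical calls just restate its return value):
f(x=6)
  f(x=5)
    f(x=4)
      f(x=3)
        f(x=2)
          f(x=1)
          -> return 1
          f(x=0)
          -> return 0
        -> return 1
        f(x=1)
        -> return 1
      -> return 2
      f(x=2) -> return 1  (same call as traced above)
    -> return 3
    f(x=3) -> return 2  (same call as traced above)
  -> return 5
  f(x=4) -> return 3  (same call as traced above)
-> return 8

Final answer: 8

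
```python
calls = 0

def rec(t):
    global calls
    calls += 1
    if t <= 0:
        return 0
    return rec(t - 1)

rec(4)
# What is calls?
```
Call trace:
rec(t=4)
  rec(t=3)
    rec(t=2)
      rec(t=1)
        rec(t=0)
        -> return 0
      -> return 0
    -> return 0
  -> return 0
-> return 0

calls is incremented once per call. rec is entered once for each t = 4, 3, 2, 1, 0 (the t <= 0 call returns without recursing), i.e. 4 + 1 calls.
calls = 5

Final answer: 5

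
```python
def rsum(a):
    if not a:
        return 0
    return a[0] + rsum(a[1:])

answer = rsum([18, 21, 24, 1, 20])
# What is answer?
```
Call trace:
rsum(a=[18, 21, 24, 1, 20])
  rsum(a=[21, 24, 1, 20])
    rsum(a=[24, 1, 20])
      rsum(a=[1, 20])
        rsum(a=[20])
          rsum(a=[])
          -> return 0
        -> return 20
      -> return 21
    -> return 45
  -> return 66
-> return 84

Final answer: 84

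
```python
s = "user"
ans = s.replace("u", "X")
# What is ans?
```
Trace:
  s='user'
  s='user', ans='Xser'

Final answer: 'Xser'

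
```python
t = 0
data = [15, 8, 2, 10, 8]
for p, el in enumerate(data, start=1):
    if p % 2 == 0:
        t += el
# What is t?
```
Trace:
  t=0
  t=0, p=1, el=15
  t=8, p=2, el=8
  t=8, p=3, el=2
  t=18, p=4, el=10
  t=18, p=5, el=8

Final answer: 18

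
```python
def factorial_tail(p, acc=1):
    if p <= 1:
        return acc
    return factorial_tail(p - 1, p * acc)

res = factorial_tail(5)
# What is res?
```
Call trace:
factorial_tail(p=5, acc=1)
  factorial_tail(p=4, acc=5)
    factorial_tail(p=3, acc=20)
      factorial_tail(p=2, acc=60)
        factorial_tail(p=1, acc=120)
        -> return 120
      -> return 120
    -> return 120
  -> return 120
-> return 120

Final answer: 120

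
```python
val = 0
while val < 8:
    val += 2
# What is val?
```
Trace:
  val=0
  val=2
  val=4
  val=6
  val=8

Final answer: 8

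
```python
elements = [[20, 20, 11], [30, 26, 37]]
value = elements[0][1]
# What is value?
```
Trace:
  elements=[[20, 20, 11], [30, 26, 37]]
  elements=[[20, 20, 11], [30, 26, 37]], value=20

Final answer: 20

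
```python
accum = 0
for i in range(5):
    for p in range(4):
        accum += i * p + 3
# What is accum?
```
Trace:
  accum=0
  accum=3, i=0, p=0
  accum=6, i=0, p=1
  accum=9, i=0, p=2
  accum=12, i=0, p=3
  accum=15, i=1, p=0
  accum=19, i=1, p=1
  accum=24, i=1, p=2
  accum=30, i=1, p=3
  accum=33, i=2, p=0
  accum=38, i=2, p=1
  accum=45, i=2, p=2
  accum=54, i=2, p=3
  accum=57, i=3, p=0
  accum=63, i=3, p=1
  accum=72, i=3, p=2
  accum=84, i=3, p=3
  accum=87, i=4, p=0
  accum=94, i=4, p=1
  accum=105, i=4, p=2
  accum=120, i=4, p=3

Final answer: 120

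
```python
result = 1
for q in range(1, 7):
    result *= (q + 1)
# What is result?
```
Trace:
  result=1
  result=2, q=1
  result=6, q=2
  result=24, q=3
  result=120, q=4
  result=720, q=5
  result=5040, q=6

Final answer: 5040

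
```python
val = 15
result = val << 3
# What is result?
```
Trace:
  val=15
  val=15, result=120

Final answer: 120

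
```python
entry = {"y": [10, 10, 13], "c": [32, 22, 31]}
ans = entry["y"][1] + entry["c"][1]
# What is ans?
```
Trace:
  entry={'y': [10, 10, 13], 'c': [32, 22, 31]}
  entry={'y': [10, 10, 13], 'c': [32, 22, 31]}, ans=32

Final answer: 32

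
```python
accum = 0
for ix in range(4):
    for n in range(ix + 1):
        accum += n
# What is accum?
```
Trace:
  accum=0
  accum=0, ix=0, n=0
  accum=0, ix=1, n=0
  accum=1, ix=1, n=1
  accum=1, ix=2, n=0
  accum=2, ix=2, n=1
  accum=4, ix=2, n=2
  accum=4, ix=3, n=0
  accum=5, ix=3, n=1
  accum=7, ix=3, n=2
  accum=10, ix=3, n=3

Final answer: 10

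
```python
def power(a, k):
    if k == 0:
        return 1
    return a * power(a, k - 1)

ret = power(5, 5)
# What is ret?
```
Call trace:
power(a=5, k=5)
  power(a=5, k=4)
    power(a=5, k=3)
      power(a=5, k=2)
        power(a=5, k=1)
          power(a=5, k=0)
          -> return 1
        -> return 5
      -> return 25
    -> return 125
  -> return 625
-> return 3125

Final answer: 3125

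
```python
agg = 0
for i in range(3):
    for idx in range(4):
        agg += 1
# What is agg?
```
Trace:
  agg=0
  agg=1, i=0, idx=0
  agg=2, i=0, idx=1
  agg=3, i=0, idx=2
  agg=4, i=0, idx=3
  agg=5, i=1, idx=0
  agg=6, i=1, idx=1
  agg=7, i=1, idx=2
  agg=8, i=1, idx=3
  agg=9, i=2, idx=0
  agg=10, i=2, idx=1
  agg=11, i=2, idx=2
  agg=12, i=2, idx=3

Final answer: 12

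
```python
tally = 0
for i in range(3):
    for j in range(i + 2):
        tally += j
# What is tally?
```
Trace:
  tally=0
  tally=0, i=0, j=0
  tally=1, i=0, j=1
  tally=1, i=1, j=0
  tally=2, i=1, j=1
  tally=4, i=1, j=2
  tally=4, i=2, j=0
  tally=5, i=2, j=1
  tally=7, i=2, j=2
  tally=10, i=2, j=3

Final answer: 10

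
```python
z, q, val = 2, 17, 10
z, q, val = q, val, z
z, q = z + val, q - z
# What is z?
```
Trace:
  z=2, q=17, val=10
  z=17, q=10, val=2
  z=19, q=-7, val=2

Final answer: 19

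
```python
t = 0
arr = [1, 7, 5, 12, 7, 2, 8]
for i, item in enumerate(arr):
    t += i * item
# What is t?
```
Trace:
  t=0
  t=0, i=0, item=1
  t=7, i=1, item=7
  t=17, i=2, item=5
  t=53, i=3, item=12
  t=81, i=4, item=7
  t=91, i=5, item=2
  t=139, i=6, item=8

Final answer: 139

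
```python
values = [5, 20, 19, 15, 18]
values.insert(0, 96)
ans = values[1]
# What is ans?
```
Trace:
  values=[5, 20, 19, 15, 18]
  values=[96, 5, 20, 19, 15, 18]
  values=[96, 5, 20, 19, 15, 18], ans=5

Final answer: 5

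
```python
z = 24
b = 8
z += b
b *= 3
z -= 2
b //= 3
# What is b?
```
Trace:
  z=24
  z=24, b=8
  z=32, b=8
  z=32, b=24
  z=30, b=24
  z=30, b=8

Final answer: 8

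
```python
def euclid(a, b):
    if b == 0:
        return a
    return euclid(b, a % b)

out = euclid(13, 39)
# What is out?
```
Call trace:
euclid(a=13, b=39)
  euclid(a=39, b=13)
    euclid(a=13, b=0)
    -> return 13
  -> return 13
-> return 13

Final answer: 13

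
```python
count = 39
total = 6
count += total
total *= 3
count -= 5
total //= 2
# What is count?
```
Trace:
  count=39
  count=39, total=6
  count=45, total=6
  count=45, total=18
  count=40, total=18
  count=40, total=9

Final answer: 40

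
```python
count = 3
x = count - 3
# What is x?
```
Trace:
  count=3
  count=3, x=0

Final answer: 0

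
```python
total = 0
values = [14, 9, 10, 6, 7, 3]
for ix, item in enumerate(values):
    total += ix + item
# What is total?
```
Trace:
  total=0
  total=14, ix=0, item=14
  total=24, ix=1, item=9
  total=36, ix=2, item=10
  total=45, ix=3, item=6
  total=56, ix=4, item=7
  total=64, ix=5, item=3

Final answer: 64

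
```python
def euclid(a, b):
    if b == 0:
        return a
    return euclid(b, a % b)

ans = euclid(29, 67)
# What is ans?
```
Call trace:
euclid(a=29, b=67)
  euclid(a=67, b=29)
    euclid(a=29, b=9)
      euclid(a=9, b=2)
        euclid(a=2, b=1)
          euclid(a=1, b=0)
          -> return 1
        -> return 1
      -> return 1
    -> return 1
  -> return 1
-> return 1

Final answer: 1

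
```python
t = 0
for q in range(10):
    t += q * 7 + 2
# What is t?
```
Trace:
  t=0
  t=2, q=0
  t=11, q=1
  t=27, q=2
  t=50, q=3
  t=80, q=4
  t=117, q=5
  t=161, q=6
  t=212, q=7
  t=270, q=8
  t=335, q=9

Final answer: 335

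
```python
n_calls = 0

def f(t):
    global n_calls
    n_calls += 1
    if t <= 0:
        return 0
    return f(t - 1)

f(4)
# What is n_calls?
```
Call trace:
f(t=4)
  f(t=3)
    f(t=2)
      f(t=1)
        f(t=0)
        -> return 0
      -> return 0
    -> return 0
  -> return 0
-> return 0

n_calls is incremented once per call. f is entered once for each t = 4, 3, 2, 1, 0 (the t <= 0 call returns without recursing), i.e. 4 + 1 calls.
n_calls = 5

Final answer: 5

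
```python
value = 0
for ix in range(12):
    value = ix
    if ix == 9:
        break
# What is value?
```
Trace:
  value=0
  value=0, ix=0
  value=1, ix=1
  value=2, ix=2
  value=3, ix=3
  value=4, ix=4
  value=5, ix=5
  value=6, ix=6
  value=7, ix=7
  value=8, ix=8
  value=9, ix=9

Final answer: 9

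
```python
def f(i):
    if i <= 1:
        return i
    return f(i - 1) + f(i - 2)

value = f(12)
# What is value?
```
Call trace (a repeated sub-call is expanded the first time; later identical calls just restate its return value):
f(i=12)
  f(i=11)
    f(i=10)
      f(i=9)
        f(i=8)
          f(i=7)
            f(i=6)
              f(i=5)
                f(i=4)
                  f(i=3)
                    f(i=2)
                      f(i=1)
                      -> return 1
                      f(i=0)
                      -> return 0
                    -> return 1
                    f(i=1)
                    -> return 1
                  -> return 2
                  f(i=2) -> return 1  (same call as traced above)
                -> return 3
                f(i=3) -> return 2  (same call as traced above)
              -> return 5
              f(i=4) -> return 3  (same call as traced above)
            -> return 8
            f(i=5) -> return 5  (same call as traced above)
          -> return 13
          f(i=6) -> return 8  (same call as traced above)
        -> return 21
        f(i=7) -> return 13  (same call as traced above)
      -> return 34
      f(i=8) -> return 21  (same call as traced above)
    -> return 55
    f(i=9) -> return 34  (same call as traced above)
  -> return 89
  f(i=10) -> return 55  (same call as traced above)
-> return 144

Final answer: 144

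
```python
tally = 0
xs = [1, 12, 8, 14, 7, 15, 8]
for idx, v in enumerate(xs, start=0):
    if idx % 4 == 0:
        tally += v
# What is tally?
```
Trace:
  tally=0
  tally=1, idx=0, v=1
  tally=1, idx=1, v=12
  tally=1, idx=2, v=8
  tally=1, idx=3, v=14
  tally=8, idx=4, v=7
  tally=8, idx=5, v=15
  tally=8, idx=6, v=8

Final answer: 8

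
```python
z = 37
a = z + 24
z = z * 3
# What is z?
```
Trace:
  z=37
  z=37, a=61
  z=111, a=61

Final answer: 111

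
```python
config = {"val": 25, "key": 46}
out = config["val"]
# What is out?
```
Trace:
  config={'val': 25, 'key': 46}
  config={'val': 25, 'key': 46}, out=25

Final answer: 25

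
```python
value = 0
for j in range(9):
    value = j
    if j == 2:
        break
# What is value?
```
Trace:
  value=0
  value=0, j=0
  value=1, j=1
  value=2, j=2

Final answer: 2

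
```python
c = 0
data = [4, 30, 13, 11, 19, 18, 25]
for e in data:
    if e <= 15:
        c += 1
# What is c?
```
Trace:
  c=0
  c=1, e=4
  c=1, e=30
  c=2, e=13
  c=3, e=11
  c=3, e=19
  c=3, e=18
  c=3, e=25

Final answer: 3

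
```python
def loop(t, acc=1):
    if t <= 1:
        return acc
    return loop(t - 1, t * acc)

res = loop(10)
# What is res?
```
Call trace:
loop(t=10, acc=1)
  loop(t=9, acc=10)
    loop(t=8, acc=90)
      loop(t=7, acc=720)
        loop(t=6, acc=5040)
          loop(t=5, acc=30240)
            loop(t=4, acc=151200)
              loop(t=3, acc=604800)
                loop(t=2, acc=1814400)
                  loop(t=1, acc=3628800)
                  -> return 3628800
                -> return 3628800
              -> return 3628800
            -> return 3628800
          -> return 3628800
        -> return 3628800
      -> return 3628800
    -> return 3628800
  -> return 3628800
-> return 3628800

Final answer: 3628800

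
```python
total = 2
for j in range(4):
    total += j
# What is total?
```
Trace:
  total=2
  total=2, j=0
  total=3, j=1
  total=5, j=2
  total=8, j=3

Final answer: 8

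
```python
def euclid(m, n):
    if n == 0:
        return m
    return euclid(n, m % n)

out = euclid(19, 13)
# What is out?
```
Call trace:
euclid(m=19, n=13)
  euclid(m=13, n=6)
    euclid(m=6, n=1)
      euclid(m=1, n=0)
      -> return 1
    -> return 1
  -> return 1
-> return 1

Final answer: 1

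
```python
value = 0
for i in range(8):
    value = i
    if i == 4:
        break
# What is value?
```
Trace:
  value=0
  value=0, i=0
  value=1, i=1
  value=2, i=2
  value=3, i=3
  value=4, i=4

Final answer: 4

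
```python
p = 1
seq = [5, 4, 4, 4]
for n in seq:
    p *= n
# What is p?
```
Trace:
  p=1
  p=5, n=5
  p=20, n=4
  p=80, n=4
  p=320, n=4

Final answer: 320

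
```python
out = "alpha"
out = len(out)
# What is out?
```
Trace:
  out='alpha'
  out=5

Final answer: 5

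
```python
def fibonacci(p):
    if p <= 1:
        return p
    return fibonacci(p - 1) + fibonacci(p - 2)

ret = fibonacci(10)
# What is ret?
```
Call trace (a repeated sub-call is expanded the first time; later identical calls just restate its return value):
fibonacci(p=10)
  fibonacci(p=9)
    fibonacci(p=8)
      fibonacci(p=7)
        fibonacci(p=6)
          fibonacci(p=5)
            fibonacci(p=4)
              fibonacci(p=3)
                fibonacci(p=2)
                  fibonacci(p=1)
                  -> return 1
                  fibonacci(p=0)
                  -> return 0
                -> return 1
                fibonacci(p=1)
                -> return 1
              -> return 2
              fibonacci(p=2) -> return 1  (same call as traced above)
            -> return 3
            fibonacci(p=3) -> return 2  (same call as traced above)
          -> return 5
          fibonacci(p=4) -> return 3  (same call as traced above)
        -> return 8
        fibonacci(p=5) -> return 5  (same call as traced above)
      -> return 13
      fibonacci(p=6) -> return 8  (same call as traced above)
    -> return 21
    fibonacci(p=7) -> return 13  (same call as traced above)
  -> return 34
  fibonacci(p=8) -> return 21  (same call as traced above)
-> return 55

Final answer: 55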